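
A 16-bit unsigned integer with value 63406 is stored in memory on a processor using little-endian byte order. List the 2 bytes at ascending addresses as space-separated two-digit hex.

63406 in hexadecimal, padded to 16 bits, is 0xF7AE.
Split into bytes (most-significant first): F7 AE.
Little-endian stores the least-significant byte at the lowest address.
So at ascending addresses the bytes are AE F7.

AE F7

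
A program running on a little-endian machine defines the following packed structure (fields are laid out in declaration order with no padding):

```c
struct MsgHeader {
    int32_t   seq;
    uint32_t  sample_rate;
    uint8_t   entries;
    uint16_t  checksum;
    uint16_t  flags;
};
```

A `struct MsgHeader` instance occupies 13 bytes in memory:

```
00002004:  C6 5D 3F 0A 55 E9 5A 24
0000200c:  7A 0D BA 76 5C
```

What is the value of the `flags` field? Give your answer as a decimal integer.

23670

`flags` follows `seq` (4 B), `sample_rate` (4 B), `entries` (1 B), `checksum` (2 B), so it starts at offset 4 + 4 + 1 + 2 = 11 and occupies 2 bytes.
Bytes at offsets 11..12: 76 5C.
In little-endian order the low byte comes first in memory.
Reassemble most-significant byte first: 5C 76 → 0x5C76.
0x5C76 = 23670.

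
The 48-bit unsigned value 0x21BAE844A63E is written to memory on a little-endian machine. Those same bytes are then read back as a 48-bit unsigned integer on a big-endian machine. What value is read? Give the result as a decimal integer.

68883841595937

Stored little-endian, the bytes at ascending addresses are 3E A6 44 E8 BA 21.
Read back as big-endian, the last byte is least significant, giving 0x3EA644E8BA21.
0x3EA644E8BA21 = 68883841595937.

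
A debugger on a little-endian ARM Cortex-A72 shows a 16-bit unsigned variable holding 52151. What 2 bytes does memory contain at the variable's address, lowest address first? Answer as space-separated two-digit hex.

52151 in hexadecimal, padded to 16 bits, is 0xCBB7.
Split into bytes (most-significant first): CB B7.
In little-endian order the low byte comes first in memory.
So at ascending addresses the bytes are B7 CB.

B7 CB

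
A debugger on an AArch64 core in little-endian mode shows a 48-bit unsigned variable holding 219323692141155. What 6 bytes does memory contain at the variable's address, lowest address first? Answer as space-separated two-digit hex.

219323692141155 in hexadecimal, padded to 48 bits, is 0xC77946C2CA63.
Split into bytes (most-significant first): C7 79 46 C2 CA 63.
Little-endian stores the least-significant byte at the lowest address.
So at ascending addresses the bytes are 63 CA C2 46 79 C7.

63 CA C2 46 79 C7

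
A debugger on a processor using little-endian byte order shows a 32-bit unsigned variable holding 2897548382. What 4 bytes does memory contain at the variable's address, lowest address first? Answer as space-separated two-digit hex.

5E 14 B5 AC

2897548382 in hexadecimal, padded to 32 bits, is 0xACB5145E.
Split into bytes (most-significant first): AC B5 14 5E.
Little-endian stores the least-significant byte at the lowest address.
So at ascending addresses the bytes are 5E 14 B5 AC.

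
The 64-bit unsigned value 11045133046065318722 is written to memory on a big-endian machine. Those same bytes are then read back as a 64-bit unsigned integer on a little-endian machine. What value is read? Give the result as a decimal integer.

11045133046065318722 in 64-bit hexadecimal is 0x994831FC5BA6CB42.
Stored big-endian, the bytes at ascending addresses are 99 48 31 FC 5B A6 CB 42.
Read back as little-endian, the first byte is least significant, giving 0x42CBA65BFC314899.
0x42CBA65BFC314899 = 4813123540778829977.

4813123540778829977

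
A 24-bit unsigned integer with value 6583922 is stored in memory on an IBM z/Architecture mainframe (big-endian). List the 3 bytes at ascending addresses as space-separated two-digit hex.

64 76 72

6583922 in hexadecimal, padded to 24 bits, is 0x647672.
Split into bytes (most-significant first): 64 76 72.
In big-endian order the high byte comes first in memory.
So the memory order matches the most-significant-first order: 64 76 72.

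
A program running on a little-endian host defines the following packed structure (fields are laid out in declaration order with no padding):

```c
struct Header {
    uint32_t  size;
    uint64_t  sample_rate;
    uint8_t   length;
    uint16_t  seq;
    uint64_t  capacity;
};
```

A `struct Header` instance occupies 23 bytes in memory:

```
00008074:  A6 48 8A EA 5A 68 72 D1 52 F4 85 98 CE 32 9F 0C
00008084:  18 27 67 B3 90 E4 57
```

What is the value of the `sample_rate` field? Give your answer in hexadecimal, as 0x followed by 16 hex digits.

0x9885F452D172685A

`sample_rate` follows `size` (4 bytes), so it starts at byte offset 4 and occupies 8 bytes.
Bytes at offsets 4..11: 5A 68 72 D1 52 F4 85 98.
Little-endian stores the least-significant byte at the lowest address.
Reassemble most-significant byte first: 98 85 F4 52 D1 72 68 5A → 0x9885F452D172685A.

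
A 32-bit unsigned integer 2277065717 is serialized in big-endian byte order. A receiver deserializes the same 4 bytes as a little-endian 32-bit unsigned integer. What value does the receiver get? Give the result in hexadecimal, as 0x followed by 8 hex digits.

2277065717 in 32-bit hexadecimal is 0x87B943F5.
Stored big-endian, the bytes at ascending addresses are 87 B9 43 F5.
Read back as little-endian, the first byte is least significant, giving 0xF543B987.

0xF543B987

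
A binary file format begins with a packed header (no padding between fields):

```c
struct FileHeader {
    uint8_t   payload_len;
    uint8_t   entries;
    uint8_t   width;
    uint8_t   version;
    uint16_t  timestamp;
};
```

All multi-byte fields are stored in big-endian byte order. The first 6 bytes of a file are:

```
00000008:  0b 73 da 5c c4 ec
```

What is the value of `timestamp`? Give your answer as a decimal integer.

50412

`timestamp` follows `payload_len` (1 B), `entries` (1 B), `width` (1 B), `version` (1 B), so it starts at offset 1 + 1 + 1 + 1 = 4 and occupies 2 bytes.
Bytes at offsets 4..5: C4 EC.
Big-endian stores the most-significant byte at the lowest address.
The bytes are already most-significant first: 0xC4EC.
0xC4EC = 50412.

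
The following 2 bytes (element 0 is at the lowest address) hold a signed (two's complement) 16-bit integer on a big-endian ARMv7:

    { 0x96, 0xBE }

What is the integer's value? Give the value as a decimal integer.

-26946

Big-endian stores the most-significant byte at the lowest address.
The bytes are already most-significant first: 0x96BE.
Top bit is set, so as a signed 16-bit value this is 0x96BE − 2^16 = -26946.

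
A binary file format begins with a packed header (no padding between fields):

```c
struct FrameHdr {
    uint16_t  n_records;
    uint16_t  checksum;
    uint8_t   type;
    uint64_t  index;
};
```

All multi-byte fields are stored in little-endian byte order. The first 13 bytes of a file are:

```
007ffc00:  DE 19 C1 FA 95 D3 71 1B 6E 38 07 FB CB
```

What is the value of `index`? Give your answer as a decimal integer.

`index` follows `n_records` (2 B), `checksum` (2 B), `type` (1 B), so it starts at offset 2 + 2 + 1 = 5 and occupies 8 bytes.
Bytes at offsets 5..12: D3 71 1B 6E 38 07 FB CB.
In little-endian order the low byte comes first in memory.
Reassemble most-significant byte first: CB FB 07 38 6E 1B 71 D3 → 0xCBFB07386E1B71D3.
0xCBFB07386E1B71D3 = 14698349747800601043.

14698349747800601043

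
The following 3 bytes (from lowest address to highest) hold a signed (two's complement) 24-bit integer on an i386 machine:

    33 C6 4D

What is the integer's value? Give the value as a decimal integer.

5097011

Little-endian stores the least-significant byte at the lowest address.
Reassemble most-significant byte first: 4D C6 33 → 0x4DC633.
0x4DC633 = 5097011.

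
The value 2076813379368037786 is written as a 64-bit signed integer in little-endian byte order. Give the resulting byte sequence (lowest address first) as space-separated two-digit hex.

9A AD 02 DE C3 52 D2 1C

2076813379368037786 in hexadecimal, padded to 64 bits, is 0x1CD252C3DE02AD9A.
Split into bytes (most-significant first): 1C D2 52 C3 DE 02 AD 9A.
In little-endian order the low byte comes first in memory.
So at ascending addresses the bytes are 9A AD 02 DE C3 52 D2 1C.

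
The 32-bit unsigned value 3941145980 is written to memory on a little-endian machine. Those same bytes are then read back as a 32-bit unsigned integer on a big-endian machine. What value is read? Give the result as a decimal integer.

3941145980 in 32-bit hexadecimal is 0xEAE91D7C.
Stored little-endian, the bytes at ascending addresses are 7C 1D E9 EA.
Read back as big-endian, the last byte is least significant, giving 0x7C1DE9EA.
0x7C1DE9EA = 2082335210.

2082335210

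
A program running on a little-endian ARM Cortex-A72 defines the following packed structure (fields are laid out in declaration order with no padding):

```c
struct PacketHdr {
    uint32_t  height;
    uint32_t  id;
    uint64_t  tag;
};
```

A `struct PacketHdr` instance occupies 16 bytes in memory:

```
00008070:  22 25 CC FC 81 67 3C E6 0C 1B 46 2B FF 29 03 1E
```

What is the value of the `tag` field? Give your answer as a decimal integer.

2162618421987384076

`tag` follows `height` (4 B), `id` (4 B), so it starts at offset 4 + 4 = 8 and occupies 8 bytes.
Bytes at offsets 8..15: 0C 1B 46 2B FF 29 03 1E.
Little-endian stores the least-significant byte at the lowest address.
Reassemble most-significant byte first: 1E 03 29 FF 2B 46 1B 0C → 0x1E0329FF2B461B0C.
0x1E0329FF2B461B0C = 2162618421987384076.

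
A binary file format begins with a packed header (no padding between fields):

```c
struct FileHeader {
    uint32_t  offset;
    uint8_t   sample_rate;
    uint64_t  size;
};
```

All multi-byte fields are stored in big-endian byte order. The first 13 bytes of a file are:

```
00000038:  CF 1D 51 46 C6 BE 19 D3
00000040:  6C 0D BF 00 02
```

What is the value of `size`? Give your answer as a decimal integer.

13698212202664624130

`size` follows `offset` (4 B), `sample_rate` (1 B), so it starts at offset 4 + 1 = 5 and occupies 8 bytes.
Bytes at offsets 5..12: BE 19 D3 6C 0D BF 00 02.
In big-endian order the high byte comes first in memory.
The bytes are already most-significant first: 0xBE19D36C0DBF0002.
0xBE19D36C0DBF0002 = 13698212202664624130.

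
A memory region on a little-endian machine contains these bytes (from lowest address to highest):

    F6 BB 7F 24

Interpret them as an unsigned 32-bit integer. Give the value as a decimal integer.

612350966

Little-endian: lowest address holds the least-significant byte.
Reassemble most-significant byte first: 24 7F BB F6 → 0x247FBBF6.
0x247FBBF6 = 612350966.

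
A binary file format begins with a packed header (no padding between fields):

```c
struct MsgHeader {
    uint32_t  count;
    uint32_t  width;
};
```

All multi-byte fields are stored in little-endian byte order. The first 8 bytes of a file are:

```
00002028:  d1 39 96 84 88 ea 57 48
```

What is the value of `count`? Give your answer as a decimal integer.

`count` is the first field, at byte offset 0, occupying 4 bytes.
Bytes at offsets 0..3: D1 39 96 84.
Little-endian: lowest address holds the least-significant byte.
Reassemble most-significant byte first: 84 96 39 D1 → 0x849639D1.
0x849639D1 = 2224437713.

2224437713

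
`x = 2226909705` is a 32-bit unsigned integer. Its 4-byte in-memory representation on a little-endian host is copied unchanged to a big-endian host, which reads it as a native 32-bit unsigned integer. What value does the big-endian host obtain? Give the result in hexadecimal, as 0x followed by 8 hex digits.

2226909705 in 32-bit hexadecimal is 0x84BBF209.
Stored little-endian, the bytes at ascending addresses are 09 F2 BB 84.
Read back as big-endian, the last byte is least significant, giving 0x09F2BB84.

0x09F2BB84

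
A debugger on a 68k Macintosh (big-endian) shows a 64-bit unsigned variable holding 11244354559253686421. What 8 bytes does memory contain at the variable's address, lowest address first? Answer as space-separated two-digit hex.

11244354559253686421 in hexadecimal, padded to 64 bits, is 0x9C0BF8E580DC2895.
Split into bytes (most-significant first): 9C 0B F8 E5 80 DC 28 95.
Big-endian: lowest address holds the most-significant byte.
So the memory order matches the most-significant-first order: 9C 0B F8 E5 80 DC 28 95.

9C 0B F8 E5 80 DC 28 95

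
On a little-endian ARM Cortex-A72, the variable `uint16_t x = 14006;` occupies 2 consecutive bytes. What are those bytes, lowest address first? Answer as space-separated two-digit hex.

B6 36

14006 in hexadecimal, padded to 16 bits, is 0x36B6.
Split into bytes (most-significant first): 36 B6.
In little-endian order the low byte comes first in memory.
So at ascending addresses the bytes are B6 36.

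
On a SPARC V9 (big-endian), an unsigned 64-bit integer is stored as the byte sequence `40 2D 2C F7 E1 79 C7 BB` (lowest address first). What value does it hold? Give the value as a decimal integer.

4624401835530766267

Big-endian stores the most-significant byte at the lowest address.
The bytes are already most-significant first: 0x402D2CF7E179C7BB.
0x402D2CF7E179C7BB = 4624401835530766267.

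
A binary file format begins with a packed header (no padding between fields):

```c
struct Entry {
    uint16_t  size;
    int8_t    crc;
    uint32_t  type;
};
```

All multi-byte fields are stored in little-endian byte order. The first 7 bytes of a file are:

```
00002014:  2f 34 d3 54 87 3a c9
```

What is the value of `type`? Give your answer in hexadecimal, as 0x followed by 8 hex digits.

`type` follows `size` (2 B), `crc` (1 B), so it starts at offset 2 + 1 = 3 and occupies 4 bytes.
Bytes at offsets 3..6: 54 87 3A C9.
Little-endian: lowest address holds the least-significant byte.
Reassemble most-significant byte first: C9 3A 87 54 → 0xC93A8754.

0xC93A8754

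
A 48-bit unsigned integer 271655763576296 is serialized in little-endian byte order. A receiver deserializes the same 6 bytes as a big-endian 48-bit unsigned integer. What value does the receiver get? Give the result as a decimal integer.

271655763576296 in 48-bit hexadecimal is 0xF711C94A05E8.
Stored little-endian, the bytes at ascending addresses are E8 05 4A C9 11 F7.
Read back as big-endian, the last byte is least significant, giving 0xE8054AC911F7.
0xE8054AC911F7 = 255109427171831.

255109427171831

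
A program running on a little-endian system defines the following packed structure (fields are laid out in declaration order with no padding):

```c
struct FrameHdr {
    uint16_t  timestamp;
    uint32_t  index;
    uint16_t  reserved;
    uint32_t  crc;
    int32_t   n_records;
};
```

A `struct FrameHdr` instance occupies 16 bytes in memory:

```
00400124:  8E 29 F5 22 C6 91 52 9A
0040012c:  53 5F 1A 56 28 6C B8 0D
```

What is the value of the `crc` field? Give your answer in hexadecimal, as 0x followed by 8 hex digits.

`crc` follows `timestamp` (2 B), `index` (4 B), `reserved` (2 B), so it starts at offset 2 + 4 + 2 = 8 and occupies 4 bytes.
Bytes at offsets 8..11: 53 5F 1A 56.
In little-endian order the low byte comes first in memory.
Reassemble most-significant byte first: 56 1A 5F 53 → 0x561A5F53.

0x561A5F53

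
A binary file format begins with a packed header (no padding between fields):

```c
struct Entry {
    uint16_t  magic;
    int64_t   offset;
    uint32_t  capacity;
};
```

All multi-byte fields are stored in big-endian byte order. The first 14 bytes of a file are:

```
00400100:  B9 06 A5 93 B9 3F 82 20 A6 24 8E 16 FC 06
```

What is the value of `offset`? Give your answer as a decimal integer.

-6515660553457719772

`offset` follows `magic` (2 bytes), so it starts at byte offset 2 and occupies 8 bytes.
Bytes at offsets 2..9: A5 93 B9 3F 82 20 A6 24.
In big-endian order the high byte comes first in memory.
The bytes are already most-significant first: 0xA593B93F8220A624.
Top bit is set, so as a signed 64-bit value this is 0xA593B93F8220A624 − 2^64 = -6515660553457719772.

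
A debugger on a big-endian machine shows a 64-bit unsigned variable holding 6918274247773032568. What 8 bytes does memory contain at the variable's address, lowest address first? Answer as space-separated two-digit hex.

6918274247773032568 in hexadecimal, padded to 64 bits, is 0x6002A5C6153E9078.
Split into bytes (most-significant first): 60 02 A5 C6 15 3E 90 78.
Big-endian: lowest address holds the most-significant byte.
So the memory order matches the most-significant-first order: 60 02 A5 C6 15 3E 90 78.

60 02 A5 C6 15 3E 90 78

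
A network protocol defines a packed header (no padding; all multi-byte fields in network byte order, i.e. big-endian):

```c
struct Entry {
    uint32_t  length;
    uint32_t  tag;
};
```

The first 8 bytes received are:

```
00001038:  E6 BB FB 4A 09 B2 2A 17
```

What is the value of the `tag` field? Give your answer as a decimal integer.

`tag` follows `length` (4 bytes), so it starts at byte offset 4 and occupies 4 bytes.
Bytes at offsets 4..7: 09 B2 2A 17.
Big-endian stores the most-significant byte at the lowest address.
The bytes are already most-significant first: 0x09B22A17.
0x09B22A17 = 162671127.

162671127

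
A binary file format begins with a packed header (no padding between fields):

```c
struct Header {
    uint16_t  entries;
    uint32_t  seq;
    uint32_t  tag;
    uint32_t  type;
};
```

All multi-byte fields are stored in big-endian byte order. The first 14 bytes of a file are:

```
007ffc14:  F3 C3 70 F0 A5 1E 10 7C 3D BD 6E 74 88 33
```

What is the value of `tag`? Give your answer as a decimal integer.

`tag` follows `entries` (2 B), `seq` (4 B), so it starts at offset 2 + 4 = 6 and occupies 4 bytes.
Bytes at offsets 6..9: 10 7C 3D BD.
Big-endian stores the most-significant byte at the lowest address.
The bytes are already most-significant first: 0x107C3DBD.
0x107C3DBD = 276577725.

276577725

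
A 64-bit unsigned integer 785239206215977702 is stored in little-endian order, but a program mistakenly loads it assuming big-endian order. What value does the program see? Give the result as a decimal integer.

785239206215977702 in 64-bit hexadecimal is 0x0AE5BAE5CE368AE6.
Stored little-endian, the bytes at ascending addresses are E6 8A 36 CE E5 BA E5 0A.
Read back as big-endian, the last byte is least significant, giving 0xE68A36CEE5BAE50A.
0xE68A36CEE5BAE50A = 16612150437754889482.

16612150437754889482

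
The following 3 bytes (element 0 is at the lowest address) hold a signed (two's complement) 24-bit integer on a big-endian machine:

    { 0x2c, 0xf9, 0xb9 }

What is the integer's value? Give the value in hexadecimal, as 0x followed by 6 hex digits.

Big-endian stores the most-significant byte at the lowest address.
The bytes are already most-significant first: 0x2CF9B9.

0x2CF9B9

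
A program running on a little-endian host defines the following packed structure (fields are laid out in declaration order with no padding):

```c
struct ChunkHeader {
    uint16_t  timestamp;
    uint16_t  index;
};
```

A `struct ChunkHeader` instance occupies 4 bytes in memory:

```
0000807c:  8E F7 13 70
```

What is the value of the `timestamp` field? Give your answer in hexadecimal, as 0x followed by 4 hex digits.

0xF78E

`timestamp` is the first field, at byte offset 0, occupying 2 bytes.
Bytes at offsets 0..1: 8E F7.
Little-endian stores the least-significant byte at the lowest address.
Reassemble most-significant byte first: F7 8E → 0xF78E.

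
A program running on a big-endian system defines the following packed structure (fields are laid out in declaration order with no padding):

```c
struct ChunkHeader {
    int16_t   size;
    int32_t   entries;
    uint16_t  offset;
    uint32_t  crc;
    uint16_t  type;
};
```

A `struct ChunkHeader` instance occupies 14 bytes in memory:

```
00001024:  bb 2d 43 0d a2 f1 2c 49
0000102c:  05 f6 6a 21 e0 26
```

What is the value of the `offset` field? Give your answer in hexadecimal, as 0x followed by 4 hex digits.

0x2C49

`offset` follows `size` (2 B), `entries` (4 B), so it starts at offset 2 + 4 = 6 and occupies 2 bytes.
Bytes at offsets 6..7: 2C 49.
Big-endian stores the most-significant byte at the lowest address.
The bytes are already most-significant first: 0x2C49.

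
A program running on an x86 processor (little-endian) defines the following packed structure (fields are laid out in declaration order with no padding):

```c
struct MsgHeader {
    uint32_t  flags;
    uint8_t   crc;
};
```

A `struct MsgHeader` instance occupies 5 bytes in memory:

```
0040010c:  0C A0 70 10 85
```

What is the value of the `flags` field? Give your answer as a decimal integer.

275816460

`flags` is the first field, at byte offset 0, occupying 4 bytes.
Bytes at offsets 0..3: 0C A0 70 10.
Little-endian stores the least-significant byte at the lowest address.
Reassemble most-significant byte first: 10 70 A0 0C → 0x1070A00C.
0x1070A00C = 275816460.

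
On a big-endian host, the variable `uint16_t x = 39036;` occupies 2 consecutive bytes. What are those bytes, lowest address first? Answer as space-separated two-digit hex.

98 7C

39036 in hexadecimal, padded to 16 bits, is 0x987C.
Split into bytes (most-significant first): 98 7C.
Big-endian stores the most-significant byte at the lowest address.
So the memory order matches the most-significant-first order: 98 7C.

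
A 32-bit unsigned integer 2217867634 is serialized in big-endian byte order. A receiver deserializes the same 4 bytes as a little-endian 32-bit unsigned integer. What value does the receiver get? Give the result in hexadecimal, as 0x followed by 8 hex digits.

2217867634 in 32-bit hexadecimal is 0x8431F972.
Stored big-endian, the bytes at ascending addresses are 84 31 F9 72.
Read back as little-endian, the first byte is least significant, giving 0x72F93184.

0x72F93184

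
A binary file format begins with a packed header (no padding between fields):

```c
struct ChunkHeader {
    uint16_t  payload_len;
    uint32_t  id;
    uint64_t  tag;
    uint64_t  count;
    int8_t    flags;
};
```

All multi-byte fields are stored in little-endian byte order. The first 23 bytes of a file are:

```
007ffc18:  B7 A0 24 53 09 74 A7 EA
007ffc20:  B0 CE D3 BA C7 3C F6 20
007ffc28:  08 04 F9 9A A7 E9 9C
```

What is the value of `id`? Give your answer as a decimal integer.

1946768164

`id` follows `payload_len` (2 bytes), so it starts at byte offset 2 and occupies 4 bytes.
Bytes at offsets 2..5: 24 53 09 74.
Little-endian stores the least-significant byte at the lowest address.
Reassemble most-significant byte first: 74 09 53 24 → 0x74095324.
0x74095324 = 1946768164.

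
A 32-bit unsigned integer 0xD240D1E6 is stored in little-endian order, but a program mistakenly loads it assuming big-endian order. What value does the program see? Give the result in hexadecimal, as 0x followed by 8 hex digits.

Stored little-endian, the bytes at ascending addresses are E6 D1 40 D2.
Read back as big-endian, the last byte is least significant, giving 0xE6D140D2.

0xE6D140D2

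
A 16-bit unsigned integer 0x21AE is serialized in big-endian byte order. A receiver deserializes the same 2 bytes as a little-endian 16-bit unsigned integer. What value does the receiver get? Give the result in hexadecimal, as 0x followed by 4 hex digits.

Stored big-endian, the bytes at ascending addresses are 21 AE.
Read back as little-endian, the first byte is least significant, giving 0xAE21.

0xAE21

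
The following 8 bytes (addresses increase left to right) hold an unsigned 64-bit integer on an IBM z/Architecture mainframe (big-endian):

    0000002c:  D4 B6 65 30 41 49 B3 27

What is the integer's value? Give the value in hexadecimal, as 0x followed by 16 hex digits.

In big-endian order the high byte comes first in memory.
The bytes are already most-significant first: 0xD4B665304149B327.

0xD4B665304149B327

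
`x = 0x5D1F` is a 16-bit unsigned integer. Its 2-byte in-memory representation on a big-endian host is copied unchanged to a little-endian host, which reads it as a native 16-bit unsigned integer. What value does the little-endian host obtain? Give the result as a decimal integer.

Stored big-endian, the bytes at ascending addresses are 5D 1F.
Read back as little-endian, the first byte is least significant, giving 0x1F5D.
0x1F5D = 8029.

8029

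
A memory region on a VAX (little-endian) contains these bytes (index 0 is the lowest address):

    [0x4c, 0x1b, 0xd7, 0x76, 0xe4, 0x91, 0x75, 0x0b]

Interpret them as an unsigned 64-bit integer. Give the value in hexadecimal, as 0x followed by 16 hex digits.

Little-endian: lowest address holds the least-significant byte.
Reassemble most-significant byte first: 0B 75 91 E4 76 D7 1B 4C → 0x0B7591E476D71B4C.

0x0B7591E476D71B4C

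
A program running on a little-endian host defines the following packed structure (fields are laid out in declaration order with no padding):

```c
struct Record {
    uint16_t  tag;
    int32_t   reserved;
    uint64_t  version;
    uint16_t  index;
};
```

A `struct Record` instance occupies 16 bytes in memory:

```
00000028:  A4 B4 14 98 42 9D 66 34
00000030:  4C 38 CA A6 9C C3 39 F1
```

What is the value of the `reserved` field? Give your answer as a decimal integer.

-1656580076

`reserved` follows `tag` (2 bytes), so it starts at byte offset 2 and occupies 4 bytes.
Bytes at offsets 2..5: 14 98 42 9D.
In little-endian order the low byte comes first in memory.
Reassemble most-significant byte first: 9D 42 98 14 → 0x9D429814.
Top bit is set, so as a signed 32-bit value this is 0x9D429814 − 2^32 = -1656580076.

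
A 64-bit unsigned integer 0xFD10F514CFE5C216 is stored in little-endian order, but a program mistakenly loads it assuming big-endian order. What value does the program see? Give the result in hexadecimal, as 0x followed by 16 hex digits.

0x16C2E5CF14F510FD

Stored little-endian, the bytes at ascending addresses are 16 C2 E5 CF 14 F5 10 FD.
Read back as big-endian, the last byte is least significant, giving 0x16C2E5CF14F510FD.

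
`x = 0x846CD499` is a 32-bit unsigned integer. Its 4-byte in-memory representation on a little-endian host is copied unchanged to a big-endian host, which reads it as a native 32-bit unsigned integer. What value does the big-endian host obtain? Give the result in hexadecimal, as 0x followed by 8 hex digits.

Stored little-endian, the bytes at ascending addresses are 99 D4 6C 84.
Read back as big-endian, the last byte is least significant, giving 0x99D46C84.

0x99D46C84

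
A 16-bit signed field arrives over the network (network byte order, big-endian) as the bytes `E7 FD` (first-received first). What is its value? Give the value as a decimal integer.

-6147

Big-endian: lowest address holds the most-significant byte.
The bytes are already most-significant first: 0xE7FD.
Top bit is set, so as a signed 16-bit value this is 0xE7FD − 2^16 = -6147.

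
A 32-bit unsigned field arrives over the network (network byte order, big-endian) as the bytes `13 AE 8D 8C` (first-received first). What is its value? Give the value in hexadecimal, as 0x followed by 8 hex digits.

0x13AE8D8C

In big-endian order the high byte comes first in memory.
The bytes are already most-significant first: 0x13AE8D8C.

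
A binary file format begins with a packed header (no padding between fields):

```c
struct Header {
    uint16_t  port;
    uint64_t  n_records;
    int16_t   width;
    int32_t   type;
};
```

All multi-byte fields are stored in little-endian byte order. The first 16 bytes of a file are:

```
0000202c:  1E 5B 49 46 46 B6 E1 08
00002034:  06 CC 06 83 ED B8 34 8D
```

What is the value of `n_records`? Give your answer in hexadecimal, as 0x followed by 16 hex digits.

0xCC0608E1B6464649

`n_records` follows `port` (2 bytes), so it starts at byte offset 2 and occupies 8 bytes.
Bytes at offsets 2..9: 49 46 46 B6 E1 08 06 CC.
Little-endian: lowest address holds the least-significant byte.
Reassemble most-significant byte first: CC 06 08 E1 B6 46 46 49 → 0xCC0608E1B6464649.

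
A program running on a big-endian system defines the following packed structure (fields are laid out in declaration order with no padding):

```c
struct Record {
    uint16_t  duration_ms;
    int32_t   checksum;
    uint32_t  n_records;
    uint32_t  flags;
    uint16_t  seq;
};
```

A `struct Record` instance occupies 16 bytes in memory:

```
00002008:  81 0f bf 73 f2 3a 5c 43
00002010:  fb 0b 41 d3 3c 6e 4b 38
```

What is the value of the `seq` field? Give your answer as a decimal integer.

`seq` follows `duration_ms` (2 B), `checksum` (4 B), `n_records` (4 B), `flags` (4 B), so it starts at offset 2 + 4 + 4 + 4 = 14 and occupies 2 bytes.
Bytes at offsets 14..15: 4B 38.
Big-endian stores the most-significant byte at the lowest address.
The bytes are already most-significant first: 0x4B38.
0x4B38 = 19256.

19256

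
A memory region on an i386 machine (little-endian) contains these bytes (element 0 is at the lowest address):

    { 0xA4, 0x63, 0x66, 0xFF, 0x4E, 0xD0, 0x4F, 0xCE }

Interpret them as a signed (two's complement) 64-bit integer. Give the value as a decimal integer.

-3580414141025328220

Little-endian stores the least-significant byte at the lowest address.
Reassemble most-significant byte first: CE 4F D0 4E FF 66 63 A4 → 0xCE4FD04EFF6663A4.
Top bit is set, so as a signed 64-bit value this is 0xCE4FD04EFF6663A4 − 2^64 = -3580414141025328220.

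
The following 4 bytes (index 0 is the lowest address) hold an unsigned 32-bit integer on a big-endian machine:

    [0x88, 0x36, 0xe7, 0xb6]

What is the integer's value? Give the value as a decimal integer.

2285299638

In big-endian order the high byte comes first in memory.
The bytes are already most-significant first: 0x8836E7B6.
0x8836E7B6 = 2285299638.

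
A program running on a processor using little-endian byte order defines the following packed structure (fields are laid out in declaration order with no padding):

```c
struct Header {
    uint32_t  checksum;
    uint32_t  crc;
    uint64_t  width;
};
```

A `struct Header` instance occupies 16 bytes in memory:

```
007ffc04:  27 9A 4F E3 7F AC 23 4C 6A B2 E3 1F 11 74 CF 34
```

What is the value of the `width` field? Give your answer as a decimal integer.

`width` follows `checksum` (4 B), `crc` (4 B), so it starts at offset 4 + 4 = 8 and occupies 8 bytes.
Bytes at offsets 8..15: 6A B2 E3 1F 11 74 CF 34.
In little-endian order the low byte comes first in memory.
Reassemble most-significant byte first: 34 CF 74 11 1F E3 B2 6A → 0x34CF74111FE3B26A.
0x34CF74111FE3B26A = 3805387827049640554.

3805387827049640554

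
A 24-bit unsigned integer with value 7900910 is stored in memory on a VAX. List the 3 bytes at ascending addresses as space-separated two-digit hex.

EE 8E 78

7900910 in hexadecimal, padded to 24 bits, is 0x788EEE.
Split into bytes (most-significant first): 78 8E EE.
Little-endian stores the least-significant byte at the lowest address.
So at ascending addresses the bytes are EE 8E 78.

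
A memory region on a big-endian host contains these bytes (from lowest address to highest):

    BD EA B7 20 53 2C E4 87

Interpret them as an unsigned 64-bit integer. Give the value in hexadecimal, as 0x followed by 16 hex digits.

0xBDEAB720532CE487

Big-endian stores the most-significant byte at the lowest address.
The bytes are already most-significant first: 0xBDEAB720532CE487.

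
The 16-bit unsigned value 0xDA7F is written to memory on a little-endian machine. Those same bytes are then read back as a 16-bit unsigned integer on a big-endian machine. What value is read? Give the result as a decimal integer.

Stored little-endian, the bytes at ascending addresses are 7F DA.
Read back as big-endian, the last byte is least significant, giving 0x7FDA.
0x7FDA = 32730.

32730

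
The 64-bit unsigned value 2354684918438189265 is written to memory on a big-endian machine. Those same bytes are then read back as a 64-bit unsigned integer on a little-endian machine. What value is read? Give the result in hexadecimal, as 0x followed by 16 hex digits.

0xD1587A297585AD20

2354684918438189265 in 64-bit hexadecimal is 0x20AD8575297A58D1.
Stored big-endian, the bytes at ascending addresses are 20 AD 85 75 29 7A 58 D1.
Read back as little-endian, the first byte is least significant, giving 0xD1587A297585AD20.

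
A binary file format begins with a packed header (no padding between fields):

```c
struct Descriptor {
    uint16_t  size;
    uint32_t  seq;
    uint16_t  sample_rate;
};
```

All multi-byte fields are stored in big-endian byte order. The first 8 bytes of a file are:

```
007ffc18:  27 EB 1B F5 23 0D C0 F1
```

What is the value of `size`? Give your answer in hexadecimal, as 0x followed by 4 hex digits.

`size` is the first field, at byte offset 0, occupying 2 bytes.
Bytes at offsets 0..1: 27 EB.
Big-endian stores the most-significant byte at the lowest address.
The bytes are already most-significant first: 0x27EB.

0x27EB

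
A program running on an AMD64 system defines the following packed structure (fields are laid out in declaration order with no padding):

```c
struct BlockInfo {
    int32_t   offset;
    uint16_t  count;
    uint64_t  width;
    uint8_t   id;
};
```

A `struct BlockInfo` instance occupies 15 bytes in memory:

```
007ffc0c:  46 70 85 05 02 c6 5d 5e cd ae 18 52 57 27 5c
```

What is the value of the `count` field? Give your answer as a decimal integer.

50690

`count` follows `offset` (4 bytes), so it starts at byte offset 4 and occupies 2 bytes.
Bytes at offsets 4..5: 02 C6.
Little-endian stores the least-significant byte at the lowest address.
Reassemble most-significant byte first: C6 02 → 0xC602.
0xC602 = 50690.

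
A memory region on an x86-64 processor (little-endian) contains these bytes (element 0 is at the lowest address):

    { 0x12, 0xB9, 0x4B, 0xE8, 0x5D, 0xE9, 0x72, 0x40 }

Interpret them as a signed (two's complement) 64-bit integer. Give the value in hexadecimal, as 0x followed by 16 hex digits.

0x4072E95DE84BB912

Little-endian stores the least-significant byte at the lowest address.
Reassemble most-significant byte first: 40 72 E9 5D E8 4B B9 12 → 0x4072E95DE84BB912.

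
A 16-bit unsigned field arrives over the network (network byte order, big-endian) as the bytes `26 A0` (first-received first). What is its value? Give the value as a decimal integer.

9888

Big-endian stores the most-significant byte at the lowest address.
The bytes are already most-significant first: 0x26A0.
0x26A0 = 9888.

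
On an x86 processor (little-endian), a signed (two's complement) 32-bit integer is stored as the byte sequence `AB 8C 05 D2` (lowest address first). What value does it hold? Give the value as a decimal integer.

Little-endian: lowest address holds the least-significant byte.
Reassemble most-significant byte first: D2 05 8C AB → 0xD2058CAB.
Top bit is set, so as a signed 32-bit value this is 0xD2058CAB − 2^32 = -771388245.

-771388245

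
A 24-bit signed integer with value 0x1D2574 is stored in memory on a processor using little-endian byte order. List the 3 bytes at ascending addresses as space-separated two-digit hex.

Split into bytes (most-significant first): 1D 25 74.
Little-endian stores the least-significant byte at the lowest address.
So at ascending addresses the bytes are 74 25 1D.

74 25 1D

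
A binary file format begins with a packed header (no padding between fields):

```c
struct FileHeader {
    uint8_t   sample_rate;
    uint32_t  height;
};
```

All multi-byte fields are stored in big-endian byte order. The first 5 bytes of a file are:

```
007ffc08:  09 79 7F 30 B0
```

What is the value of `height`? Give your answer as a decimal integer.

2038378672

`height` follows `sample_rate` (1 byte), so it starts at byte offset 1 and occupies 4 bytes.
Bytes at offsets 1..4: 79 7F 30 B0.
Big-endian stores the most-significant byte at the lowest address.
The bytes are already most-significant first: 0x797F30B0.
0x797F30B0 = 2038378672.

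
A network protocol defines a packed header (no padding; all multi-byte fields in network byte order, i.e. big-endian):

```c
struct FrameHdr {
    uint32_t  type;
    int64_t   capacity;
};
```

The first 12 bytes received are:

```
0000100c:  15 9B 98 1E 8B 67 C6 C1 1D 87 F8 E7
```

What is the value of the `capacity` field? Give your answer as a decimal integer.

-8401528047109932825

`capacity` follows `type` (4 bytes), so it starts at byte offset 4 and occupies 8 bytes.
Bytes at offsets 4..11: 8B 67 C6 C1 1D 87 F8 E7.
Big-endian stores the most-significant byte at the lowest address.
The bytes are already most-significant first: 0x8B67C6C11D87F8E7.
Top bit is set, so as a signed 64-bit value this is 0x8B67C6C11D87F8E7 − 2^64 = -8401528047109932825.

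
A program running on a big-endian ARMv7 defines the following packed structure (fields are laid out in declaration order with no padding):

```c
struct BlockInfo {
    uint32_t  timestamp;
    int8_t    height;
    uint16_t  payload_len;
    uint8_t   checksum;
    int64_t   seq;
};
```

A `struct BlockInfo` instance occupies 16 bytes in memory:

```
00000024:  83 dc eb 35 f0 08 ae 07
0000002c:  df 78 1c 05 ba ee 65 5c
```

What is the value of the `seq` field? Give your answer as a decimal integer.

-2344092795109743268

`seq` follows `timestamp` (4 B), `height` (1 B), `payload_len` (2 B), `checksum` (1 B), so it starts at offset 4 + 1 + 2 + 1 = 8 and occupies 8 bytes.
Bytes at offsets 8..15: DF 78 1C 05 BA EE 65 5C.
Big-endian: lowest address holds the most-significant byte.
The bytes are already most-significant first: 0xDF781C05BAEE655C.
Top bit is set, so as a signed 64-bit value this is 0xDF781C05BAEE655C − 2^64 = -2344092795109743268.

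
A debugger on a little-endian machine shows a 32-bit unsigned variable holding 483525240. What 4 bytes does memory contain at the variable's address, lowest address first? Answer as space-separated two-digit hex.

483525240 in hexadecimal, padded to 32 bits, is 0x1CD20278.
Split into bytes (most-significant first): 1C D2 02 78.
Little-endian stores the least-significant byte at the lowest address.
So at ascending addresses the bytes are 78 02 D2 1C.

78 02 D2 1C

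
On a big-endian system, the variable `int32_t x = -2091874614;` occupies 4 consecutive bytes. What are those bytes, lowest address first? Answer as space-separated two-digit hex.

Two's complement of -2091874614 in 32 bits: 2091874614 = 0x7CAF7936; invert → 0x835086C9; add 1 → 0x835086CA.
Split into bytes (most-significant first): 83 50 86 CA.
In big-endian order the high byte comes first in memory.
So the memory order matches the most-significant-first order: 83 50 86 CA.

83 50 86 CA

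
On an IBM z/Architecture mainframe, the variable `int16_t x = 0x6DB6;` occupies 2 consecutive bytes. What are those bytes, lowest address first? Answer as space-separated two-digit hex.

Split into bytes (most-significant first): 6D B6.
Big-endian stores the most-significant byte at the lowest address.
So the memory order matches the most-significant-first order: 6D B6.

6D B6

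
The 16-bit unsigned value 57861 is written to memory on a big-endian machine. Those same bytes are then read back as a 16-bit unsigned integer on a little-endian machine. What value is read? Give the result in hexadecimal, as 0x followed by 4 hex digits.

0x05E2

57861 in 16-bit hexadecimal is 0xE205.
Stored big-endian, the bytes at ascending addresses are E2 05.
Read back as little-endian, the first byte is least significant, giving 0x05E2.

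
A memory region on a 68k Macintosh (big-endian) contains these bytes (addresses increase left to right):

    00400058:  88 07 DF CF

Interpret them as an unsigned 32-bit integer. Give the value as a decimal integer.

2282217423

In big-endian order the high byte comes first in memory.
The bytes are already most-significant first: 0x8807DFCF.
0x8807DFCF = 2282217423.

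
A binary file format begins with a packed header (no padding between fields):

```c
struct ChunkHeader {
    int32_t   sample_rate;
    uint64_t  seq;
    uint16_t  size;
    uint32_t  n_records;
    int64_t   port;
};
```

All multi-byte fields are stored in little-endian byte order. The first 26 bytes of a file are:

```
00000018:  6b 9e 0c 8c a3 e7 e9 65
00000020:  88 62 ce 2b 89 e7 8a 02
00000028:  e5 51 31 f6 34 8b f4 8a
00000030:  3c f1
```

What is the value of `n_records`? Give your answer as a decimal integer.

`n_records` follows `sample_rate` (4 B), `seq` (8 B), `size` (2 B), so it starts at offset 4 + 8 + 2 = 14 and occupies 4 bytes.
Bytes at offsets 14..17: 8A 02 E5 51.
Little-endian stores the least-significant byte at the lowest address.
Reassemble most-significant byte first: 51 E5 02 8A → 0x51E5028A.
0x51E5028A = 1373962890.

1373962890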